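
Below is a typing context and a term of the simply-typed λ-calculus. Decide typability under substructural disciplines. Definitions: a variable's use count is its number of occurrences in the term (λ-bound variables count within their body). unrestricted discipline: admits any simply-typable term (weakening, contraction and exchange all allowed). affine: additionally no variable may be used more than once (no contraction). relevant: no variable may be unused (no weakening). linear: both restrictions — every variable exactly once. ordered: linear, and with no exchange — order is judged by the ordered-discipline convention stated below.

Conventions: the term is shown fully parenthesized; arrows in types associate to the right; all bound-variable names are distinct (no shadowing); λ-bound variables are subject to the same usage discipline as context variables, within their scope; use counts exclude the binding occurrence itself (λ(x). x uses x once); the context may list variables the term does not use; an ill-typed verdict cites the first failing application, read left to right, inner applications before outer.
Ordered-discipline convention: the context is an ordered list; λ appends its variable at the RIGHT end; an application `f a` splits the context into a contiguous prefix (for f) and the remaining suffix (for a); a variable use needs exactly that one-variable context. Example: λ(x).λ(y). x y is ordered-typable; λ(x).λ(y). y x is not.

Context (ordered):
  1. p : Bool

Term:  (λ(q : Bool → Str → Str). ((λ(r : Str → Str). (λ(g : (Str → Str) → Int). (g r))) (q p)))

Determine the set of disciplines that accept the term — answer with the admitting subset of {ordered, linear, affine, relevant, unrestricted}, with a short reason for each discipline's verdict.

admitted in: linear, affine, relevant, unrestricted
usage: p: 1; q (λ-bound): 1; r (λ-bound): 1; g (λ-bound): 1
uses in reading order: g, r, q, p
typing: the term checks, with type (Bool → Str → Str) → ((Str → Str) → Int) → Int
ordered: ✗, needs exchange: uses follow g, r, q, p
linear: ✓, p, q, r, g: one use apiece
affine: ✓, none of p, q, r, g used more than once
relevant: ✓, none of p, q, r, g goes unused
unrestricted: ✓, typability at (Bool → Str → Str) → ((Str → Str) → Int) → Int is all that's needed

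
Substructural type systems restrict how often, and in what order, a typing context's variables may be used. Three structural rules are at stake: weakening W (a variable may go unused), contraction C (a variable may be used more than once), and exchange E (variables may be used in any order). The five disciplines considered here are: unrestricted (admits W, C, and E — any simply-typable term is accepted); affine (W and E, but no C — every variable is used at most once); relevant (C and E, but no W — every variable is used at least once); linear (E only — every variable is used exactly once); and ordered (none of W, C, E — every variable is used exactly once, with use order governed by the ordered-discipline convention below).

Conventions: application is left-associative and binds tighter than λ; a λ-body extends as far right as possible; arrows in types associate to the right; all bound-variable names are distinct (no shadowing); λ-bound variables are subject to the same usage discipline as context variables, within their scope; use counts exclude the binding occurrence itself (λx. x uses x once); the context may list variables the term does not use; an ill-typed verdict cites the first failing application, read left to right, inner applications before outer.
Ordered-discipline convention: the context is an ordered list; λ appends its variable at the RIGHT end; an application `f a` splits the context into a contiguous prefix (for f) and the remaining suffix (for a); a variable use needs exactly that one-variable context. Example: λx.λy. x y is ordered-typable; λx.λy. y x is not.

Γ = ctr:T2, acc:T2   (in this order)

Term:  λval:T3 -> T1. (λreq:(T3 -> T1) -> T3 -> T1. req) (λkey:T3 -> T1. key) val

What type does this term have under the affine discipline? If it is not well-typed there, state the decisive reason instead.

term : (T3 -> T1) -> T3 -> T1
variable uses: ctr=0; acc=0; val (bound)=1; req (bound)=1; key (bound)=1
uses in reading order: req, key, val
typing: well-typed — term : (T3 -> T1) -> T3 -> T1
per-discipline verdicts: ordered ✗ · linear ✗ · affine ✓ · relevant ✗ · unrestricted ✓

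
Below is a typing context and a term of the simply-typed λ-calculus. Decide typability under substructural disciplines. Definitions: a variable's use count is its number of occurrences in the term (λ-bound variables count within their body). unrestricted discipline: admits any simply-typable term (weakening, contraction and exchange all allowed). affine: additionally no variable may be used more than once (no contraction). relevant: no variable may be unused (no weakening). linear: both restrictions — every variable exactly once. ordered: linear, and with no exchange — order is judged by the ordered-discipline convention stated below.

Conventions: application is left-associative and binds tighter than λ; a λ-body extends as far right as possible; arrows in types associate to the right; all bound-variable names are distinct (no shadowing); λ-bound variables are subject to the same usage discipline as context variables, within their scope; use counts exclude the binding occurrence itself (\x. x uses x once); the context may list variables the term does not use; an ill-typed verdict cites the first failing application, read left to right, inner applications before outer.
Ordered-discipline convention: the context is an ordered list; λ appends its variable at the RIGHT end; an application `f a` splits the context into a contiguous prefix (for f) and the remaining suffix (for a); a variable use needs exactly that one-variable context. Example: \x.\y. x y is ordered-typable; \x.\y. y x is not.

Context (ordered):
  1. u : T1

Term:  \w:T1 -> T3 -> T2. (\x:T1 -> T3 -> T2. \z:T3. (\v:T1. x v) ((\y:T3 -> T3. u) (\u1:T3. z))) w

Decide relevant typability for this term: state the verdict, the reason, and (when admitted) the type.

no — unused: y, u1 — weakening required
variable uses: u ×1, w [bound] ×1, x [bound] ×1, z [bound] ×1, v [bound] ×1, y [bound] ×0, u1 [bound] ×0
order of uses: x, v, u, z, w
typing: the term checks, with type (T1 -> T3 -> T2) -> T3 -> T3 -> T2
summary: ordered ✗ · linear ✗ · affine ✓ · relevant ✗ · unrestricted ✓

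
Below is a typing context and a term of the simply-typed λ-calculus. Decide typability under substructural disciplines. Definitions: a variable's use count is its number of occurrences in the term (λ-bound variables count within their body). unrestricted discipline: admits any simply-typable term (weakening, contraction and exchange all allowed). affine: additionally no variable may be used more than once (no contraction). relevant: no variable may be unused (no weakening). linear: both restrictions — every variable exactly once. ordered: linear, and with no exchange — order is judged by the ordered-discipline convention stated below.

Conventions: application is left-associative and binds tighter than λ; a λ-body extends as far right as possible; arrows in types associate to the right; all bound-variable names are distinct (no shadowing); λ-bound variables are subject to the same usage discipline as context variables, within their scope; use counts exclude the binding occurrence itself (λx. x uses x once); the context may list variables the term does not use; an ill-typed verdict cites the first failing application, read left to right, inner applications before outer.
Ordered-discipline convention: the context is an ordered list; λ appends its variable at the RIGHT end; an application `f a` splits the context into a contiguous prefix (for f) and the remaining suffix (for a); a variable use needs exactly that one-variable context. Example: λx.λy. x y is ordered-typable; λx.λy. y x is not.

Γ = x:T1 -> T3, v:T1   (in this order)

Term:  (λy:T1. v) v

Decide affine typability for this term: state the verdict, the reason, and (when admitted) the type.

no — v ×2 used more than once (contraction)
use counts: x=0, v=2, y (bound)=0
uses in reading order: v, v
typing: the term checks, with type T1
summary: ordered ✗ · linear ✗ · affine ✗ · relevant ✗ · unrestricted ✓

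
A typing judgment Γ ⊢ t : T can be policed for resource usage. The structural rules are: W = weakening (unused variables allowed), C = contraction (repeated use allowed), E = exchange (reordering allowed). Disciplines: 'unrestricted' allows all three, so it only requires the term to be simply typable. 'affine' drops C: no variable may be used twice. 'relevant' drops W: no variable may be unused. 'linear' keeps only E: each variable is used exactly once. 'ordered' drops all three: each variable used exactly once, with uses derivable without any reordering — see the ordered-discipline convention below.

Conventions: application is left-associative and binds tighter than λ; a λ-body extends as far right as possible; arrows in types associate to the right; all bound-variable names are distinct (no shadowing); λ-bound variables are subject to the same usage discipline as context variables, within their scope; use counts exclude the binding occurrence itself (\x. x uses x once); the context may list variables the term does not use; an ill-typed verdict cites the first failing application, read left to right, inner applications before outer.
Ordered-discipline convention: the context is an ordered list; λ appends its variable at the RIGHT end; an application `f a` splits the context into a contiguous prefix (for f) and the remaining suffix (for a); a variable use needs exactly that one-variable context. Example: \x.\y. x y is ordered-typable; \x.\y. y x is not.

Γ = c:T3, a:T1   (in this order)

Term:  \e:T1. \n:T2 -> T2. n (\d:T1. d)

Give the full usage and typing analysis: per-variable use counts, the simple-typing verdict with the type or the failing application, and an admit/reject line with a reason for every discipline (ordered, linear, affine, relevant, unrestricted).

counts: c ×0; a ×0; e (bound) ×0; n (bound) ×1; d (bound) ×1
use order (left to right): n, d
typing: ill-typed: an argument T1 -> T1 mismatches the expected T2
ordered: ✗ — a type mismatch blocks all five
linear: ✗ — the type mismatch rejects it
affine: ✗ — not simply typable
relevant: ✗ — fails simple typing
unrestricted: ✗ — a type mismatch blocks all five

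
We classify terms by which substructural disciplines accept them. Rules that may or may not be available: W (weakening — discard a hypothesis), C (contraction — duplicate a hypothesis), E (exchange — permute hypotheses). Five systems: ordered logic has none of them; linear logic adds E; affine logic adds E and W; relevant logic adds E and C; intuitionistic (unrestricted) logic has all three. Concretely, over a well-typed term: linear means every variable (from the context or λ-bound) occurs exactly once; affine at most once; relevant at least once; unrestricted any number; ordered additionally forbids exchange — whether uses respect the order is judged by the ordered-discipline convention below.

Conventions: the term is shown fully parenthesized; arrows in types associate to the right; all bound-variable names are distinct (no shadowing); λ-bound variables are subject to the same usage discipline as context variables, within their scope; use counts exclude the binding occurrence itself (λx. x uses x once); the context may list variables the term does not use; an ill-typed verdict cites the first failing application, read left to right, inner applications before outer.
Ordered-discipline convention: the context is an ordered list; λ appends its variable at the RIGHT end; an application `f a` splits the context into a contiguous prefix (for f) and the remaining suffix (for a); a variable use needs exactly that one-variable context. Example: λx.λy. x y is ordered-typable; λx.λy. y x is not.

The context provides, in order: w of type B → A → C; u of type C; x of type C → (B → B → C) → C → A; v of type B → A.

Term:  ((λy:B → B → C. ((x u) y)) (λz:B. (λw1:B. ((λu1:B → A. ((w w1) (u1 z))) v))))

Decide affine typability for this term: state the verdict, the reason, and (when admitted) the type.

yes — w, u, x, v, y, z, w1, u1: no repeats, contraction unneeded; term : C → A
counts: w=1; u=1; x=1; v=1; y (λ-bound)=1; z (λ-bound)=1; w1 (λ-bound)=1; u1 (λ-bound)=1
uses in reading order: x, u, y, w, w1, u1, z, v
typing: ✓ — C → A
across the five disciplines: ordered ✗ | linear ✓ | affine ✓ | relevant ✓ | unrestricted ✓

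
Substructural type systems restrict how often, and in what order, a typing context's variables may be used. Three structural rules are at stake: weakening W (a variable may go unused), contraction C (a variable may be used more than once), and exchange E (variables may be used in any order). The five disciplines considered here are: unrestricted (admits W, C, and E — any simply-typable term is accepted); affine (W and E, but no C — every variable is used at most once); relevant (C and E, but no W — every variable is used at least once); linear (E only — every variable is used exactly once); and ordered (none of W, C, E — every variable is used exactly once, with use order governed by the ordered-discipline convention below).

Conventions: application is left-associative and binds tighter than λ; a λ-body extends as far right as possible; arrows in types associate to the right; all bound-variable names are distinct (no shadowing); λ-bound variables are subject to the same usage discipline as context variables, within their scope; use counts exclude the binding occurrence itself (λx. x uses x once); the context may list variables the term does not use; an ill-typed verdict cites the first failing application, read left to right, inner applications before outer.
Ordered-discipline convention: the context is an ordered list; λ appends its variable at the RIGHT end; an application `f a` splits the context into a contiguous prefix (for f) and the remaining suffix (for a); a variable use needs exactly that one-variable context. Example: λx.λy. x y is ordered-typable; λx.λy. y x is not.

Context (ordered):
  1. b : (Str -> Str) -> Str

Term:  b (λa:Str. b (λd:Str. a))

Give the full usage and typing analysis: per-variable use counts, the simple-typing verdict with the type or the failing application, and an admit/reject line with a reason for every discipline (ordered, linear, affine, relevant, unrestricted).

usage: b: 2; a [bound]: 1; d [bound]: 0
uses in reading order: b, b, a
typing: well-typed at Str
ordered: ✗ — repeated use of b ×2; d left unused
linear: ✗ — repeated use of b ×2; d left unused
affine: ✗ — repeated use of b ×2
relevant: ✗ — d left unused
unrestricted: ✓ — typability at Str is all that's needed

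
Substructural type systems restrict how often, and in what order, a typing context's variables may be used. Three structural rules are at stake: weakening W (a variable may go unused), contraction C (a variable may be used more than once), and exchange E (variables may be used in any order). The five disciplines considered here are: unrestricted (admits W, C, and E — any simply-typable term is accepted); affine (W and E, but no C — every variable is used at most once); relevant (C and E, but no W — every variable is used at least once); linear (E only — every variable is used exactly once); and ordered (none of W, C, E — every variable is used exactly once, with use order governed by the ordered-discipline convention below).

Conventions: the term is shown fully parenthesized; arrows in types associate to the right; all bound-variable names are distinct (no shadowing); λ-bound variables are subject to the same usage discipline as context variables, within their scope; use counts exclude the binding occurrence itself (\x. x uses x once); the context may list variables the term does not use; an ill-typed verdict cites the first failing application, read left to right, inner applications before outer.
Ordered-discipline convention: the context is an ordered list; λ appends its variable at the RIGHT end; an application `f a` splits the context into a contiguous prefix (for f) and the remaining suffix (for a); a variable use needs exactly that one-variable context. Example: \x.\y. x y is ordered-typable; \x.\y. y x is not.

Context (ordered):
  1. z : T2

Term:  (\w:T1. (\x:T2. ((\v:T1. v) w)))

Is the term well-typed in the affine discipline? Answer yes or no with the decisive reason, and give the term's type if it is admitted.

yes — no duplicate uses among z, w, x, v; term : T1 → T2 → T1
usage: z ×0; w (λ-bound) ×1; x (λ-bound) ×0; v (λ-bound) ×1
left-to-right use order: v, w
typing: the term checks, with type T1 → T2 → T1
across the five disciplines: ordered ✗ | linear ✗ | affine ✓ | relevant ✗ | unrestricted ✓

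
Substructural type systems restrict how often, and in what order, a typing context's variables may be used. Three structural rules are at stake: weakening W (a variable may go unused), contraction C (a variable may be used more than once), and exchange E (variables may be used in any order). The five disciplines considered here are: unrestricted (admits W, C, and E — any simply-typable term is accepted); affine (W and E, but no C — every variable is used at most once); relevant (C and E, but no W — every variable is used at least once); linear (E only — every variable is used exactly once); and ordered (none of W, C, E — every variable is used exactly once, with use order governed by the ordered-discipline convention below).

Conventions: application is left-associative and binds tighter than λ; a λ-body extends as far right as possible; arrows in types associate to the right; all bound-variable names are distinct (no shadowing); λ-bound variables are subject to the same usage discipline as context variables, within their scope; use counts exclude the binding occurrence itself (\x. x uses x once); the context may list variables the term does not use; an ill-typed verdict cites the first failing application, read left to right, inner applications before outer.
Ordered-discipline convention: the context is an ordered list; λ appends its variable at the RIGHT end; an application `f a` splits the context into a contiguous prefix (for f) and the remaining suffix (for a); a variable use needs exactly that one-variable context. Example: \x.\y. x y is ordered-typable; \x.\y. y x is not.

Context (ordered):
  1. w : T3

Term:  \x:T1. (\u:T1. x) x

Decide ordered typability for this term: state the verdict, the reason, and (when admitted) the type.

no — needs contraction — x ×2; needs weakening: w, u unused
variable uses: w ×0, x (λ-bound) ×2, u (λ-bound) ×0
left-to-right use order: x, x
typing: the term checks, with type T1 -> T1
per-discipline verdicts: ordered ✗ | linear ✗ | affine ✗ | relevant ✗ | unrestricted ✓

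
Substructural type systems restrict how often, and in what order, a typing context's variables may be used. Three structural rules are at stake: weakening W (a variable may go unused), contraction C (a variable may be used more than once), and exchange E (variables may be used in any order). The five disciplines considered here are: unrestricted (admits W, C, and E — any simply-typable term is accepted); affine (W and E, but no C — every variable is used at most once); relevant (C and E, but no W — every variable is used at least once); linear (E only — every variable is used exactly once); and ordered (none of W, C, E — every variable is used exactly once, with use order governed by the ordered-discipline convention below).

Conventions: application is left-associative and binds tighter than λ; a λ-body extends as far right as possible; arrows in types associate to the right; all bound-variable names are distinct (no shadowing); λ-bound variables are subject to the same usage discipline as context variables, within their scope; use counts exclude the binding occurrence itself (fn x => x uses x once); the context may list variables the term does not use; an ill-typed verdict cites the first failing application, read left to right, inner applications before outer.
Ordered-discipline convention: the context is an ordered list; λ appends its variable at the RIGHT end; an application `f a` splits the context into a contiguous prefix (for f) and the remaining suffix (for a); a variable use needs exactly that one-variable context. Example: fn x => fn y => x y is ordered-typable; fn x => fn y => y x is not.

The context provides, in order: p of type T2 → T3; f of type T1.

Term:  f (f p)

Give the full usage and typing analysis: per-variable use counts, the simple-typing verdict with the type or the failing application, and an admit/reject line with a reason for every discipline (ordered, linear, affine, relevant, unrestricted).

variable uses: p: 1, f: 2
left-to-right use order: f, f, p
typing: ill-typed: non-arrow in function slot: T1
ordered: ✗, the type mismatch rejects it
linear: ✗, not simply typable
affine: ✗, fails simple typing
relevant: ✗, a type mismatch blocks all five
unrestricted: ✗, the type mismatch rejects it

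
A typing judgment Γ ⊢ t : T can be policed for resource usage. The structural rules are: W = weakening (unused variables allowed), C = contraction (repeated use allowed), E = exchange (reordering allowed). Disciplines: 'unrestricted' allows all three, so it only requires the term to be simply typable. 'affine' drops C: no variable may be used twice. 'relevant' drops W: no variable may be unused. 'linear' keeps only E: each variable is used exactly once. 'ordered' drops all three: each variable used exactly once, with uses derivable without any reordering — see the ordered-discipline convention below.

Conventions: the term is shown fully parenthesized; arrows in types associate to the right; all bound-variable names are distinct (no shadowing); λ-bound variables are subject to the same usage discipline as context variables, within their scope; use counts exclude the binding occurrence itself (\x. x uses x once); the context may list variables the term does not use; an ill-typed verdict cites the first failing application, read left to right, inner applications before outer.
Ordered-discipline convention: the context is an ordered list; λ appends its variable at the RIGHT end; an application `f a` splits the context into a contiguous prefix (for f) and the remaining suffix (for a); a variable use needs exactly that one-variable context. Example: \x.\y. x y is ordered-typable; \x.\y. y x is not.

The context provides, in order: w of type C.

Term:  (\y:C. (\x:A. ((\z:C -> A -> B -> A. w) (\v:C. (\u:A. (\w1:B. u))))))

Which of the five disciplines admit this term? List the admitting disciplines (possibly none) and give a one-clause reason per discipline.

admitting disciplines: affine, unrestricted
variable uses: w=1; y (λ-bound)=0; x (λ-bound)=0; z (λ-bound)=0; v (λ-bound)=0; u (λ-bound)=1; w1 (λ-bound)=0
use order (left to right): w, u
typing: well-typed at C -> A -> C
ordered ✗ (y, x, z, v, w1 left unused)
linear ✗ (y, x, z, v, w1 left unused)
affine ✓ (at most one use each (w, y, x, z, v, u, w1))
relevant ✗ (y, x, z, v, w1 left unused)
unrestricted ✓ (well-typed at C -> A -> C; no restrictions here)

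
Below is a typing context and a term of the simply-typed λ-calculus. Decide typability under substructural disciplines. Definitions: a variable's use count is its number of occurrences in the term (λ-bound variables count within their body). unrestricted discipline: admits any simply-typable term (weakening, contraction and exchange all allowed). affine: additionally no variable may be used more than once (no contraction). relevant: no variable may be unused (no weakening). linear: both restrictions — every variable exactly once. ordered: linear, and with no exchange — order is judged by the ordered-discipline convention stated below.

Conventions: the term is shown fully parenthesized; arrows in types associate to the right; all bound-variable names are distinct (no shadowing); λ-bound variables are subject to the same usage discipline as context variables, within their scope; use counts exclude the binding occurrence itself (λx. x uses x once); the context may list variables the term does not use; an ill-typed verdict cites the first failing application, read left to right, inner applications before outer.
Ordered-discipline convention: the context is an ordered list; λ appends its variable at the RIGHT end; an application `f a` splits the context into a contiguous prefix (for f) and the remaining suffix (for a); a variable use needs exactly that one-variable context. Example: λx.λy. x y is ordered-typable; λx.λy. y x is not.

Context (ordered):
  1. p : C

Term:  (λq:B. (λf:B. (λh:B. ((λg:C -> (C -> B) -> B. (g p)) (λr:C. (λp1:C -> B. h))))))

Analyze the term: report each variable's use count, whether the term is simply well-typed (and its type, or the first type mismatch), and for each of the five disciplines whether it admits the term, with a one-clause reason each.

use counts: p: 1, q (λ-bound): 0, f (λ-bound): 0, h (λ-bound): 1, g (λ-bound): 1, r (λ-bound): 0, p1 (λ-bound): 0
order of uses: g, p, h
typing: the term checks, with type B -> B -> B -> (C -> B) -> B
ordered: ✗ — q, f, r, p1 left unused
linear: ✗ — q, f, r, p1 left unused
affine: ✓ — no duplicate uses among p, q, f, h, g, r, p1
relevant: ✗ — q, f, r, p1 left unused
unrestricted: ✓ — type-checks (B -> B -> B -> (C -> B) -> B) and nothing is barred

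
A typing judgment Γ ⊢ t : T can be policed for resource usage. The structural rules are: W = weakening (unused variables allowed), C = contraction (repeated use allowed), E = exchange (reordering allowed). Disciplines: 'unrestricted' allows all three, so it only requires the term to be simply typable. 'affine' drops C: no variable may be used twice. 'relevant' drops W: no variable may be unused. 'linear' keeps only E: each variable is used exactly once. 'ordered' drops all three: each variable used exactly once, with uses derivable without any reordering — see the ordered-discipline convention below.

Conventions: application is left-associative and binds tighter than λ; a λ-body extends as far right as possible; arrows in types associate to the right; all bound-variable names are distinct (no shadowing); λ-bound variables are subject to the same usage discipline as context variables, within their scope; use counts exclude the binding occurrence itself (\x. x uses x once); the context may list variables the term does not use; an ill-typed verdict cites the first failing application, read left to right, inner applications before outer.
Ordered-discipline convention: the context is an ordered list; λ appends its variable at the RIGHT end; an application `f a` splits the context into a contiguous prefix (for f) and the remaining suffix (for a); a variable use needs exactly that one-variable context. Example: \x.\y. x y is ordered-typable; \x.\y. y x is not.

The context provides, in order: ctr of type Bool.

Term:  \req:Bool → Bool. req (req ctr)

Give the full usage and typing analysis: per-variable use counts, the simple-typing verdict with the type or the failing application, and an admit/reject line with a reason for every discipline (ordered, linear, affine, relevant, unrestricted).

variable uses: ctr: 1×, req (λ-bound): 2×
left-to-right use order: req, req, ctr
typing: ✓ — (Bool → Bool) → Bool
ordered: ✗ — needs contraction — req ×2
linear: ✗ — needs contraction — req ×2
affine: ✗ — needs contraction — req ×2
relevant: ✓ — none of ctr, req goes unused
unrestricted: ✓ — typability at (Bool → Bool) → Bool is all that's needed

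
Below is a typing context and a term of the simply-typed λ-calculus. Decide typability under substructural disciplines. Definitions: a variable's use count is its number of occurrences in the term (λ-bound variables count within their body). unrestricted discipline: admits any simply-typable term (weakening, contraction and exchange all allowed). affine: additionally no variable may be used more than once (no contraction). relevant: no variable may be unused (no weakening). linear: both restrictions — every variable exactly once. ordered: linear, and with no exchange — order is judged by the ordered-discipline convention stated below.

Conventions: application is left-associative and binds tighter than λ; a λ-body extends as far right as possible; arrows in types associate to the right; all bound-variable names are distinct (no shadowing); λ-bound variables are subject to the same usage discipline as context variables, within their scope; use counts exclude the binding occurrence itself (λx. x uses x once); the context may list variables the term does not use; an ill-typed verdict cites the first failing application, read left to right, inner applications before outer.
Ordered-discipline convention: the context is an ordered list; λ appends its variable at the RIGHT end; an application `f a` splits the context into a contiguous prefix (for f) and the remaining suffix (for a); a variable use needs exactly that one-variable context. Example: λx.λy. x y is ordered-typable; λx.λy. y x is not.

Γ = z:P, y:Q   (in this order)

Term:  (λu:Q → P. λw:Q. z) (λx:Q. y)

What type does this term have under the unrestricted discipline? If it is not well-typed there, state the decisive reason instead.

not well-typed under unrestricted — fails simple typing
use counts: z=1; y=1; u (bound)=0; w (bound)=0; x (bound)=0
left-to-right use order: z, y
typing: ill-typed: an argument Q → Q mismatches the expected Q → P
per-discipline verdicts: ordered ✗ · linear ✗ · affine ✗ · relevant ✗ · unrestricted ✗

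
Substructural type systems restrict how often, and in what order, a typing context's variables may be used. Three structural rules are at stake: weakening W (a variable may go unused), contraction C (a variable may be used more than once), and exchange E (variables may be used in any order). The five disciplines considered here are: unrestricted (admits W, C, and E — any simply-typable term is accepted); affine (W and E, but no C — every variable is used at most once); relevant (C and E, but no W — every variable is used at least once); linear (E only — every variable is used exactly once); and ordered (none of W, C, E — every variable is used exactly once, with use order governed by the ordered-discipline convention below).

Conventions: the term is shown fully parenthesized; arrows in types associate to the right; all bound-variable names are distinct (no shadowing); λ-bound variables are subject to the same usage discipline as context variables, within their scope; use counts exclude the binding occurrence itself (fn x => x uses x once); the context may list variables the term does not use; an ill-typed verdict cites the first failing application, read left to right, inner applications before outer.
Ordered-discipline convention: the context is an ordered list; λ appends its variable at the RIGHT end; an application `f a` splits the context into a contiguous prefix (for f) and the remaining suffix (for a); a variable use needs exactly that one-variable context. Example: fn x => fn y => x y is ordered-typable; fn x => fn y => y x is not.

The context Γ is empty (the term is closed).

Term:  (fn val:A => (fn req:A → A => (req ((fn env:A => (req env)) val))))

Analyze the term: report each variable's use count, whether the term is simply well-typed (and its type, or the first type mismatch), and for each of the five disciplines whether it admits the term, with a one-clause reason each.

variable uses: val (bound) ×1, req (bound) ×2, env (bound) ×1
uses in reading order: req, req, env, val
typing: well-typed at A → (A → A) → A
ordered ✗ (needs contraction — req ×2)
linear ✗ (needs contraction — req ×2)
affine ✗ (needs contraction — req ×2)
relevant ✓ (none of val, req, env goes unused)
unrestricted ✓ (simply typable at A → (A → A) → A; W, C, E all held)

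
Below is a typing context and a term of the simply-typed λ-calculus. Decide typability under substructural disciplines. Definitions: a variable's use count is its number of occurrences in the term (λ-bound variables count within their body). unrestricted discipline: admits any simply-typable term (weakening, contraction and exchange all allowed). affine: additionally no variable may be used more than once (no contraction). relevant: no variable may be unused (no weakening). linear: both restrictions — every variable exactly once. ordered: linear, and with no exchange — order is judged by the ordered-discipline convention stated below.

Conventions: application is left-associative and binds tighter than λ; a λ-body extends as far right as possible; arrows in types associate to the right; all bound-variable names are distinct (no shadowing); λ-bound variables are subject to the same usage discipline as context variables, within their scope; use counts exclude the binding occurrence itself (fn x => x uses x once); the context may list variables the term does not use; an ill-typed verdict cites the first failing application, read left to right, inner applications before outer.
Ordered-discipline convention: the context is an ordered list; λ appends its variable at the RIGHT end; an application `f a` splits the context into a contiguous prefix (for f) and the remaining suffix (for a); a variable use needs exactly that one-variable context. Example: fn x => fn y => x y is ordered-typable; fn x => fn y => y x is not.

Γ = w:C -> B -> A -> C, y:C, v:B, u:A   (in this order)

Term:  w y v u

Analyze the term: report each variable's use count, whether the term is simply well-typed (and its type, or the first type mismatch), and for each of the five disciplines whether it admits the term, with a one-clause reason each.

usage: w: 1; y: 1; v: 1; u: 1
left-to-right use order: w, y, v, u
typing: well-typed — term : C
ordered: ✓, w, y, v, u: once each, no exchange needed
linear: ✓, each of w, y, v, u used exactly once
affine: ✓, no duplicate uses among w, y, v, u
relevant: ✓, at least one use each (w, y, v, u)
unrestricted: ✓, typability at C is all that's needed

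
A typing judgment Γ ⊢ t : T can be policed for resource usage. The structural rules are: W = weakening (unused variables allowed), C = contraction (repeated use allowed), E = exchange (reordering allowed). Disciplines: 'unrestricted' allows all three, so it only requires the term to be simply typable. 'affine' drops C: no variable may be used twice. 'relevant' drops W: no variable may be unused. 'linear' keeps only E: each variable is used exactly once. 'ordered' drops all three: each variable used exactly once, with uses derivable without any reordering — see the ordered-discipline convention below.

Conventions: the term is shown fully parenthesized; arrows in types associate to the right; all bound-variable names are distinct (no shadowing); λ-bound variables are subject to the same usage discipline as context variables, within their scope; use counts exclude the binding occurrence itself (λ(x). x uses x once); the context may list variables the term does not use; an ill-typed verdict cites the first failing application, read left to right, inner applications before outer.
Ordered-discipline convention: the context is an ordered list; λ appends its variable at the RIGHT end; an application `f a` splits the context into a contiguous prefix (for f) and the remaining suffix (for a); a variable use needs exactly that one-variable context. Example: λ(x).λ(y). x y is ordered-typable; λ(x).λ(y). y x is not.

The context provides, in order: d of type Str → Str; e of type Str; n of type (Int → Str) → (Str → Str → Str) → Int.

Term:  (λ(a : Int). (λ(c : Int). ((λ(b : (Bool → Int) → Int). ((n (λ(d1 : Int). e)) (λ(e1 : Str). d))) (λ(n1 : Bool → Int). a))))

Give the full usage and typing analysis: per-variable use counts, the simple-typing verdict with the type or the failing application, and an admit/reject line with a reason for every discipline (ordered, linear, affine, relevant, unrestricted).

use counts: d: 1, e: 1, n: 1, a (bound): 1, c (bound): 0, b (bound): 0, d1 (bound): 0, e1 (bound): 0, n1 (bound): 0
order of uses: n, e, d, a
typing: well-typed at Int → Int → Int
ordered ✗ (unused: c, b, d1, e1, n1 — weakening required)
linear ✗ (unused: c, b, d1, e1, n1 — weakening required)
affine ✓ (no duplicate uses among d, e, n, a, c, b, d1, e1, n1)
relevant ✗ (unused: c, b, d1, e1, n1 — weakening required)
unrestricted ✓ (simply typable at Int → Int → Int; W, C, E all held)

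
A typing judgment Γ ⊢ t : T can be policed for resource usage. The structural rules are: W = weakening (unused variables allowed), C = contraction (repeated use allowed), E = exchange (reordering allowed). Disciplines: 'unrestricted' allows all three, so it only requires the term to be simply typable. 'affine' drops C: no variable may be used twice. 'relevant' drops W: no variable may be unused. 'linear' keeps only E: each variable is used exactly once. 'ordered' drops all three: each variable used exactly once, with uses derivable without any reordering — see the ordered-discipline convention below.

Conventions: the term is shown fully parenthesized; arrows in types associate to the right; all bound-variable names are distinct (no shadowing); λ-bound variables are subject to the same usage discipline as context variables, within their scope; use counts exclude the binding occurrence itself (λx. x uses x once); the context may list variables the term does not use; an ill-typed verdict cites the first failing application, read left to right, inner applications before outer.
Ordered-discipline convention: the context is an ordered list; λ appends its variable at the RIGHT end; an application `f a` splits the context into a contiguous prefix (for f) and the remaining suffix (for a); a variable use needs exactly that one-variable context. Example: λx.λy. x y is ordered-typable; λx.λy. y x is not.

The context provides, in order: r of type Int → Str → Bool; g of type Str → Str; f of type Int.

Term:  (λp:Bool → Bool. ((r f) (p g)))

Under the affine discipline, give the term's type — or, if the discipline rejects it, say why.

not well-typed under affine — fails simple typing
use counts: r ×1; g ×1; f ×1; p (bound) ×1
uses in reading order: r, f, p, g
typing: ill-typed: an application expects Bool but receives Str → Str
across the five disciplines: ordered ✗, linear ✗, affine ✗, relevant ✗, unrestricted ✗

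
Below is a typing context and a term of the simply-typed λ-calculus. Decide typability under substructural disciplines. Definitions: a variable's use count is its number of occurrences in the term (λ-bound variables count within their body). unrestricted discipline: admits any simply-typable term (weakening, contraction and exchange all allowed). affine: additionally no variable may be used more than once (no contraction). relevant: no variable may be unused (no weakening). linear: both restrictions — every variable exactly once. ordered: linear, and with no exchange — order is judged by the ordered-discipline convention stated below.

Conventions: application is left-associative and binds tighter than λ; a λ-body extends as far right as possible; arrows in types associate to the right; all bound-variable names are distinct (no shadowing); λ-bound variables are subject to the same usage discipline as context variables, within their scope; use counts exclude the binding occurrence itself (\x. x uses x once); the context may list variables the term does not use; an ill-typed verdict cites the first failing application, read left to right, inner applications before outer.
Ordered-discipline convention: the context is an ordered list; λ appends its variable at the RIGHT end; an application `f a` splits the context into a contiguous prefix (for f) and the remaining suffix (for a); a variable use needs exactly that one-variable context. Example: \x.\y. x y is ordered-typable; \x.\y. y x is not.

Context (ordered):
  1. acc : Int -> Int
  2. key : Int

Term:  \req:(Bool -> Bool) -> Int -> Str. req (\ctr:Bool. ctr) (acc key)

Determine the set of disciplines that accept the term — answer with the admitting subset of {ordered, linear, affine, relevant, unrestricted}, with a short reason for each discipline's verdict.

admitted by: linear, affine, relevant, unrestricted
use counts: acc: 1×; key: 1×; req (bound): 1×; ctr (bound): 1×
uses in reading order: req, ctr, acc, key
typing: the term checks, with type ((Bool -> Bool) -> Int -> Str) -> Str
ordered: ✗, needs exchange: uses follow req, ctr, acc, key
linear: ✓, exactly-once usage across acc, key, req, ctr
affine: ✓, none of acc, key, req, ctr used more than once
relevant: ✓, every one of acc, key, req, ctr appears
unrestricted: ✓, simply typable at ((Bool -> Bool) -> Int -> Str) -> Str; W, C, E all held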